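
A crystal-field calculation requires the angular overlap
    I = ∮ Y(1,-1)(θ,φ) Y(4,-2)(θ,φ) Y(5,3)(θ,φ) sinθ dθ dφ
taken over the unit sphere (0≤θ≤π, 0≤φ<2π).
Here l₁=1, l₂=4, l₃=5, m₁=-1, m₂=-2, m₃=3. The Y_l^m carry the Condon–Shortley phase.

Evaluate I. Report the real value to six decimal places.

-0.259847

Rules hold: Σm=0, L=10 even, 3≤5≤5.
N = 3·9·11 = 297
Δ = 0!·2!·8!/11! = 1/495
Racah Σ t=0..0: t=0:+1/576 = 1/576
⇒ 3j(1 4 5; 0 0 0)² = 5/99, sgn -1
Racah Σ t=0..0: t=0:+1/2880 = 1/2880
⇒ 3j(1 4 5; -1 -2 3)² = 28/495, sgn +1
4πI² = N·(3j₀)²·(3jₘ)² = 28/33
I = -1·√(0.848485/4π) = -0.25984664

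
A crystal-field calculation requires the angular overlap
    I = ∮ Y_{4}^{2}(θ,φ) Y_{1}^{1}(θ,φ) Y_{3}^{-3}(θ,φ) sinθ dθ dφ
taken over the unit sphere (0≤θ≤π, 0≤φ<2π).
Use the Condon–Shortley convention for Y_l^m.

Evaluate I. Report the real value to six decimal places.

0.061558

Rules hold: Σm=0, L=8 even, 3≤3≤5.
N = 9·3·7 = 189
Δ = 2!·6!·0!/9! = 1/252
Racah Σ t=1..1: t=1:−1/36 = -1/36
⇒ 3j(4 1 3; 0 0 0)² = 4/63, sgn +1
Racah Σ t=2..2: t=2:+1/1440 = 1/1440
⇒ 3j(4 1 3; 2 1 -3)² = 1/252, sgn +1
4πI² = N·(3j₀)²·(3jₘ)² = 1/21
I = +1·√(0.047619/4π) = 0.06155813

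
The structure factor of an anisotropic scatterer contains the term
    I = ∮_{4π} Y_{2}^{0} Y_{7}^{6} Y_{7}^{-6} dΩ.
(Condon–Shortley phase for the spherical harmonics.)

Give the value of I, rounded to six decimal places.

-0.148420

Rules hold: Σm=0, L=16 even, 5≤7≤9.
N = 5·15·15 = 1125
Δ = 2!·2!·12!/17! = 1/185640
Racah Σ t=0..2: t=0:+1/2419200 t=1:−1/518400 t=2:+1/2419200 = -1/907200
⇒ 3j(2 7 7; 0 0 0)² = 56/3315, sgn +1
Racah Σ t=1..2: t=1:−1/479001600 t=2:+1/159667200 = 1/239500800
⇒ 3j(2 7 7; 0 6 -6)² = 26/1785, sgn -1
4πI² = N·(3j₀)²·(3jₘ)² = 80/289
I = -1·√(0.276817/4π) = -0.14841956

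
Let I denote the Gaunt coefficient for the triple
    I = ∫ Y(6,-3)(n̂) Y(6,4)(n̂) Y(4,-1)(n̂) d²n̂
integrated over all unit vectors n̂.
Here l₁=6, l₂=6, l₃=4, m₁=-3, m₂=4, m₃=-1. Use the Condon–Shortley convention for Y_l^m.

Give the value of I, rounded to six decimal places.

0.077598

Rules hold: Σm=0, L=16 even, 0≤4≤12.
N = 13·13·9 = 1521
Δ = 8!·4!·4!/17! = 1/15315300
Racah Σ t=2..6: t=2:+1/829440 t=3:−1/25920 t=4:+1/9216 t=5:−1/25920 t=6:+1/829440 = 7/207360
⇒ 3j(6 6 4; 0 0 0)² = 28/2431, sgn +1
Racah Σ t=6..8: t=6:+1/207360 t=7:−1/120960 t=8:+1/967680 = -1/414720
⇒ 3j(6 6 4; -3 4 -1)² = 21/4862, sgn +1
4πI² = N·(3j₀)²·(3jₘ)² = 2646/34969
I = +1·√(0.075667/4π) = 0.07759762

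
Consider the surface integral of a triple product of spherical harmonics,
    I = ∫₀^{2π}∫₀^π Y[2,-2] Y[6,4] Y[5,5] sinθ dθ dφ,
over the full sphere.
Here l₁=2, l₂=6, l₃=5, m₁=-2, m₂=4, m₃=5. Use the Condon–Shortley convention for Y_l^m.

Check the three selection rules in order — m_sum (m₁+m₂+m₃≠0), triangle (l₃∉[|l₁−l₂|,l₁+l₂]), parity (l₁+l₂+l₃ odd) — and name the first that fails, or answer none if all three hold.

m₁+m₂+m₃ = -2 + 4 + 5 = 7  ✗
triangle: |2−6|=4 ≤ l₃=5 ≤ 2+6=8
parity: l₁+l₂+l₃ = 13 is odd

m_sum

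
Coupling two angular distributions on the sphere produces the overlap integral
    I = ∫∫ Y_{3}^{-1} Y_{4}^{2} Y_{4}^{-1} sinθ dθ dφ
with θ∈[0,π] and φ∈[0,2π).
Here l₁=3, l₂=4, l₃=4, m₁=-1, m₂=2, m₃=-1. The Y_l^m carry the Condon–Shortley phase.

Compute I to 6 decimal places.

0.000000

Σlᵢ=11 odd — θ-integrand is odd under cosθ→−cosθ; I=0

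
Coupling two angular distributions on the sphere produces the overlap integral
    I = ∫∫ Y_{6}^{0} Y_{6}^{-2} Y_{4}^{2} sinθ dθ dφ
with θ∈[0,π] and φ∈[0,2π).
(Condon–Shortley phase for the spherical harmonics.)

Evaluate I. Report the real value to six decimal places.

-0.107540

Checks pass: Σm=0; 16 even; l₃=4∈[0,12].
(2·6+1)(2·6+1)(2·4+1) = 1521
Δ: 8! 4! 4! / 17! → 1/15315300
sum: t=2:+1/829440 t=3:−1/25920 t=4:+1/9216 t=5:−1/25920 t=6:+1/829440 = 7/207360
3j²(6 6 4; 0 0 0) = Δ·Π!·Σ² = 28/2431  (sign +1)
sum: t=2:+1/138240 t=3:−1/25920 t=4:+1/55296 = -11/829440
3j²(6 6 4; 0 -2 2) = Δ·Π!·Σ² = 11/1326  (sign -1)
combine: 4πI² = 1521·28/2431·11/1326 = 42/289
take √, sign -1: I = -0.10754019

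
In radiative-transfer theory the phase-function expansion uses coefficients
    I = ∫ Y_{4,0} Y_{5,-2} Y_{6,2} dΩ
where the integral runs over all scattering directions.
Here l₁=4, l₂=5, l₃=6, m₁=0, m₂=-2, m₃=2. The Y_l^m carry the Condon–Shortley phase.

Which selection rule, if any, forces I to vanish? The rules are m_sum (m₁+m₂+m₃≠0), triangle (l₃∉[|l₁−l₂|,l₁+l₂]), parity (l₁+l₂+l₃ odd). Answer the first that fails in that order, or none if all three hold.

parity

Σmᵢ = 0  ✓
l₃∈[|l₁−l₂|,l₁+l₂]=[1,9], have l₃=6  ✓
Σlᵢ = 15 ⇒ odd  ✗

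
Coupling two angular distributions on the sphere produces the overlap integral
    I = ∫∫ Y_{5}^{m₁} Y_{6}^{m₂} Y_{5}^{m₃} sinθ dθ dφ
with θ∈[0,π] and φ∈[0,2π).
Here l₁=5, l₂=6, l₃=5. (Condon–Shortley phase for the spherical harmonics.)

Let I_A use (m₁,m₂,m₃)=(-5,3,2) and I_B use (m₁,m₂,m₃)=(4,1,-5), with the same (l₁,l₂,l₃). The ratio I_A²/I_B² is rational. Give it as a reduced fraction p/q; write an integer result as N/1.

10/3

Shared (l₁,l₂,l₃)=(5,6,5): N and (l;000)² cancel in I_A²/I_B².
A: Δ = 6!·4!·6!/17! = 1/28588560; Racah Σ t=6..6: t=6:+1/622080 = 1/622080; ⇒ 3j(5 6 5; -5 3 2)² = 105/4862, sgn -1
B: Δ = 6!·4!·6!/17! = 1/28588560; Racah Σ t=1..1: t=1:−1/2073600 = -1/2073600; ⇒ 3j(5 6 5; 4 1 -5)² = 63/9724, sgn -1
I_A²/I_B² = (105/4862)/(63/9724) = 10/3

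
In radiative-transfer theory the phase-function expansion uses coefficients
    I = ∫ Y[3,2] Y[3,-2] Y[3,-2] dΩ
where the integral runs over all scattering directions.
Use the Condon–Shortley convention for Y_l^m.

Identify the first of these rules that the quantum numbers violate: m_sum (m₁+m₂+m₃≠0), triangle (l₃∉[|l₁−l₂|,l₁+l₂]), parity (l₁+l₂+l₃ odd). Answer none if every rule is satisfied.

Σmᵢ = -2  ✗
l₃∈[|l₁−l₂|,l₁+l₂]=[0,6], have l₃=3
Σlᵢ = 9 ⇒ odd

m_sum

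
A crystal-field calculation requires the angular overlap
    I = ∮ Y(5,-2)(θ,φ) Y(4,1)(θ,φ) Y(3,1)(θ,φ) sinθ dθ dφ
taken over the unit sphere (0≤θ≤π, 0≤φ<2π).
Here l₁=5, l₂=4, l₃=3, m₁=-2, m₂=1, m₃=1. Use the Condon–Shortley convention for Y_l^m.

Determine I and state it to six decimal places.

0.148044

Rules hold: Σm=0, L=12 even, 1≤3≤9.
N = 11·9·7 = 693
Δ = 6!·4!·2!/13! = 1/180180
Racah Σ t=2..4: t=2:+1/576 t=3:−1/144 t=4:+1/576 = -1/288
⇒ 3j(5 4 3; 0 0 0)² = 20/1001, sgn +1
Racah Σ t=3..5: t=3:−1/1728 t=4:+1/288 t=5:−1/960 = 1/540
⇒ 3j(5 4 3; -2 1 1)² = 128/6435, sgn +1
4πI² = N·(3j₀)²·(3jₘ)² = 512/1859
I = +1·√(0.275417/4π) = 0.14804384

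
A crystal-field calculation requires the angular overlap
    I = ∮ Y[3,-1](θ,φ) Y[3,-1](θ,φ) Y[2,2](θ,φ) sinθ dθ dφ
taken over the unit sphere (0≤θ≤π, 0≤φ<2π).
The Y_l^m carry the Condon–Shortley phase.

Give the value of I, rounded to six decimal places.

Rules hold: Σm=0, L=8 even, 0≤2≤6.
N = 7·7·5 = 245
Δ = 4!·2!·2!/9! = 1/3780
Racah Σ t=1..3: t=1:−1/24 t=2:+1/4 t=3:−1/24 = 1/6
⇒ 3j(3 3 2; 0 0 0)² = 4/105, sgn +1
Racah Σ t=2..2: t=2:+1/16 = 1/16
⇒ 3j(3 3 2; -1 -1 2)² = 2/35, sgn +1
4πI² = N·(3j₀)²·(3jₘ)² = 8/15
I = +1·√(0.533333/4π) = 0.20601291

0.206013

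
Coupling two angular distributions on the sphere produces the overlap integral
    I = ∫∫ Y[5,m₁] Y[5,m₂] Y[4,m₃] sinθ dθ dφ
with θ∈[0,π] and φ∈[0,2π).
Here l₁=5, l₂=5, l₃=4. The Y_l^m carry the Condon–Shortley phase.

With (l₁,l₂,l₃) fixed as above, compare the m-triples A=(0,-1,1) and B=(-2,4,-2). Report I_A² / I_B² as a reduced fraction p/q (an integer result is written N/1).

Shared (l₁,l₂,l₃)=(5,5,4): N and (l;000)² cancel in I_A²/I_B².
A: Δ = 6!·4!·4!/15! = 1/3153150; Racah Σ t=1..4: t=1:−1/17280 t=2:+1/1152 t=3:−1/864 t=4:+1/6912 = -7/34560; ⇒ 3j(5 5 4; 0 -1 1)² = 1/429, sgn +1
B: Δ = 6!·4!·4!/15! = 1/3153150; Racah Σ t=5..6: t=5:−1/11520 t=6:+1/25920 = -1/20736; ⇒ 3j(5 5 4; -2 4 -2)² = 5/429, sgn -1
I_A²/I_B² = (1/429)/(5/429) = 1/5

1/5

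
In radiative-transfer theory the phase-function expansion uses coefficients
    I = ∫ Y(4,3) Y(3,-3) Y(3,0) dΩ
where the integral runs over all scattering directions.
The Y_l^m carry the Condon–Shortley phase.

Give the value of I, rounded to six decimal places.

0.203551

Checks pass: Σm=0; 10 even; l₃=3∈[1,7].
(2·4+1)(2·3+1)(2·3+1) = 441
Δ: 4! 4! 2! / 11! → 1/34650
sum: t=1:−1/72 t=2:+1/16 t=3:−1/72 = 5/144
3j²(4 3 3; 0 0 0) = Δ·Π!·Σ² = 2/77  (sign -1)
sum: t=0:+1/288 = 1/288
3j²(4 3 3; 3 -3 0) = Δ·Π!·Σ² = 1/22  (sign -1)
combine: 4πI² = 441·2/77·1/22 = 63/121
take √, sign +1: I = 0.20355073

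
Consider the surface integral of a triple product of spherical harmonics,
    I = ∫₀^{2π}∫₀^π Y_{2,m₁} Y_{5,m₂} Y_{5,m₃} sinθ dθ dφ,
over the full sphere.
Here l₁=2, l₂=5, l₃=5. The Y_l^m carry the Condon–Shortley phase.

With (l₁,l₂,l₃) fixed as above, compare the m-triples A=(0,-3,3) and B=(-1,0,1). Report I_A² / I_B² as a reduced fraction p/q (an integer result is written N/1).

1/5

Shared (l₁,l₂,l₃)=(2,5,5): N and (l;000)² cancel in I_A²/I_B².
A: Δ = 2!·2!·8!/13! = 1/38610; Racah Σ t=0..2: t=0:+1/5760 t=1:−1/5040 t=2:+1/161280 = -1/53760; ⇒ 3j(2 5 5; 0 -3 3)² = 1/4290, sgn -1
B: Δ = 2!·2!·8!/13! = 1/38610; Racah Σ t=1..2: t=1:−1/1152 t=2:+1/1440 = -1/5760; ⇒ 3j(2 5 5; -1 0 1)² = 1/858, sgn -1
I_A²/I_B² = (1/4290)/(1/858) = 1/5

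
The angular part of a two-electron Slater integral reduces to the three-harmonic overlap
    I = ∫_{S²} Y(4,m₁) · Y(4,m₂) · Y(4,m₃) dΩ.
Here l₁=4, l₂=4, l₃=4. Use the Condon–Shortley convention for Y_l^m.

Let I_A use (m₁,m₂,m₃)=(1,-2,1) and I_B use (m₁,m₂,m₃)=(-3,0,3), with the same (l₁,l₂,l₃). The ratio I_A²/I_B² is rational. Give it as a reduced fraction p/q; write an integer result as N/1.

40/49

Shared (l₁,l₂,l₃)=(4,4,4): N and (l;000)² cancel in I_A²/I_B².
A: Δ = 4!·4!·4!/13! = 1/450450; Racah Σ t=0..2: t=0:+1/576 t=1:−1/144 t=2:+1/576 = -1/288; ⇒ 3j(4 4 4; 1 -2 1)² = 20/1001, sgn +1
B: Δ = 4!·4!·4!/13! = 1/450450; Racah Σ t=3..4: t=3:−1/864 t=4:+1/3456 = -1/1152; ⇒ 3j(4 4 4; -3 0 3)² = 7/286, sgn +1
I_A²/I_B² = (20/1001)/(7/286) = 40/49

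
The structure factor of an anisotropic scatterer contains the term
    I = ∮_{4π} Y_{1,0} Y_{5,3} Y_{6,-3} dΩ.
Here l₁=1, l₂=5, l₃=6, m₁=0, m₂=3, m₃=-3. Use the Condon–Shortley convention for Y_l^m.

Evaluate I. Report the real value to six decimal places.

-0.212310

Rules hold: Σm=0, L=12 even, 4≤6≤6.
N = 3·11·13 = 429
Δ = 0!·2!·10!/13! = 1/858
Racah Σ t=0..0: t=0:+1/14400 = 1/14400
⇒ 3j(1 5 6; 0 0 0)² = 6/143, sgn +1
Racah Σ t=0..0: t=0:+1/80640 = 1/80640
⇒ 3j(1 5 6; 0 3 -3)² = 9/286, sgn -1
4πI² = N·(3j₀)²·(3jₘ)² = 81/143
I = -1·√(0.566434/4π) = -0.21230956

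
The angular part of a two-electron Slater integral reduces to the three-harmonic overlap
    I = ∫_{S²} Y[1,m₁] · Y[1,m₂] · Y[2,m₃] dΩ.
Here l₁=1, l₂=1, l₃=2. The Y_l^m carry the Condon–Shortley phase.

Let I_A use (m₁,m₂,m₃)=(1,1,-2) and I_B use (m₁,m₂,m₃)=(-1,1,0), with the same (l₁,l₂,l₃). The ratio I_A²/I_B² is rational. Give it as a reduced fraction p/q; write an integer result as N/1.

l's match ⇒ only the (l;m) 3-j factors differ between A and B.
A: triangle coeff Δ(1,1,2) = 1/30; Σ_t [0,0]: t=0:+1/4 = 1/4; (3j)²=1/5 [(1 1 2; 1 1 -2)], sign=+1
B: triangle coeff Δ(1,1,2) = 1/30; Σ_t [0,0]: t=0:+1/4 = 1/4; (3j)²=1/30 [(1 1 2; -1 1 0)], sign=+1
I_A²/I_B² = (1/5)/(1/30) = 6/1

6/1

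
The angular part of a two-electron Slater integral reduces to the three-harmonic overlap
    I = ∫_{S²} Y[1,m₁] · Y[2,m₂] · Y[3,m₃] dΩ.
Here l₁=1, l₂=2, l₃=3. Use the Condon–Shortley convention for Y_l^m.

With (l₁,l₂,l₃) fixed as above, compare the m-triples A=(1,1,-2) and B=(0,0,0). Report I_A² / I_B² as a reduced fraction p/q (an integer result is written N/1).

Same 1,2,3: normalisation and zero-m 3j drop out of the ratio.
A: Δ: 0! 2! 4! / 7! → 1/105; sum: t=0:+1/12 = 1/12; 3j²(1 2 3; 1 1 -2) = Δ·Π!·Σ² = 2/21  (sign -1)
B: Δ: 0! 2! 4! / 7! → 1/105; sum: t=0:+1/4 = 1/4; 3j²(1 2 3; 0 0 0) = Δ·Π!·Σ² = 3/35  (sign -1)
I_A²/I_B² = (2/21)/(3/35) = 10/9

10/9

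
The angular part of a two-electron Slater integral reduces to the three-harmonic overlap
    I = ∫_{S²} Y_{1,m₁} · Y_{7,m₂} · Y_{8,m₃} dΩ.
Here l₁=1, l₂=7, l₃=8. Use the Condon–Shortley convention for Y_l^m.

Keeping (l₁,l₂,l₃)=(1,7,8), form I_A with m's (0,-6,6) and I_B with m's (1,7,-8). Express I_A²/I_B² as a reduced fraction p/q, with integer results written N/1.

Shared (l₁,l₂,l₃)=(1,7,8): N and (l;000)² cancel in I_A²/I_B².
A: Δ = 0!·2!·14!/17! = 1/2040; Racah Σ t=0..0: t=0:+1/6227020800 = 1/6227020800; ⇒ 3j(1 7 8; 0 -6 6)² = 7/510, sgn +1
B: Δ = 0!·2!·14!/17! = 1/2040; Racah Σ t=0..0: t=0:+1/174356582400 = 1/174356582400; ⇒ 3j(1 7 8; 1 7 -8)² = 1/17, sgn +1
I_A²/I_B² = (7/510)/(1/17) = 7/30

7/30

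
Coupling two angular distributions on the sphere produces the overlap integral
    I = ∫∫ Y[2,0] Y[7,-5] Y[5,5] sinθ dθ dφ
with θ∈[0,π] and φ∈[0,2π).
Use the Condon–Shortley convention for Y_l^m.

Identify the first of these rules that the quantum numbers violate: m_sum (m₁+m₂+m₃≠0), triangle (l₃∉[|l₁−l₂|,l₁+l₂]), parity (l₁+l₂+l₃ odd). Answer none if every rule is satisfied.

none

m₁+m₂+m₃ = 0 − 5 + 5 = 0  ✓
triangle: |2−7|=5 ≤ l₃=5 ≤ 2+7=9  ✓
parity: l₁+l₂+l₃ = 14 is even  ✓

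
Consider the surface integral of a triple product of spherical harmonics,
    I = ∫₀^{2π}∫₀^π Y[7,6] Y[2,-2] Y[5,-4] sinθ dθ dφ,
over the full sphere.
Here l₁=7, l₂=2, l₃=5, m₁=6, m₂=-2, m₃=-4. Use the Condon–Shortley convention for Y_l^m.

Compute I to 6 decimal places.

0.303018

Checks pass: Σm=0; 14 even; l₃=5∈[5,9].
(2·7+1)(2·2+1)(2·5+1) = 825
Δ: 4! 10! 0! / 15! → 1/15015
sum: t=2:+1/57600 = 1/57600
3j²(7 2 5; 0 0 0) = Δ·Π!·Σ² = 21/715  (sign -1)
sum: t=0:+1/8709120 = 1/8709120
3j²(7 2 5; 6 -2 -4) = Δ·Π!·Σ² = 1/21  (sign -1)
combine: 4πI² = 825·21/715·1/21 = 15/13
take √, sign +1: I = 0.30301841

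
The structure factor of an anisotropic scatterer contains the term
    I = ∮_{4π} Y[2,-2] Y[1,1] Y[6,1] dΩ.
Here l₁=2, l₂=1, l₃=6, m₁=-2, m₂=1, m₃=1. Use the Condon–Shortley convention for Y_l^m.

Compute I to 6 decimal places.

0.000000

l₃=6 ∉ [1,3] — triangle fails ⇒ I = 0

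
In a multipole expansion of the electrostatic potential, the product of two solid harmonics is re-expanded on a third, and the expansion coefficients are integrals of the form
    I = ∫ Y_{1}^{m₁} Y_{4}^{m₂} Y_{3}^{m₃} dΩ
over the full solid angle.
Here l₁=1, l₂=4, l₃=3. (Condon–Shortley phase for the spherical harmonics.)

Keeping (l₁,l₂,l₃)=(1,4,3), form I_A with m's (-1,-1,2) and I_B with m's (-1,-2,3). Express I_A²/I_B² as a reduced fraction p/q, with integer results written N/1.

3/1

Same 1,4,3: normalisation and zero-m 3j drop out of the ratio.
A: Δ: 2! 0! 6! / 9! → 1/252; sum: t=2:+1/240 = 1/240; 3j²(1 4 3; -1 -1 2) = Δ·Π!·Σ² = 1/84  (sign -1)
B: Δ: 2! 0! 6! / 9! → 1/252; sum: t=2:+1/1440 = 1/1440; 3j²(1 4 3; -1 -2 3) = Δ·Π!·Σ² = 1/252  (sign +1)
I_A²/I_B² = (1/84)/(1/252) = 3/1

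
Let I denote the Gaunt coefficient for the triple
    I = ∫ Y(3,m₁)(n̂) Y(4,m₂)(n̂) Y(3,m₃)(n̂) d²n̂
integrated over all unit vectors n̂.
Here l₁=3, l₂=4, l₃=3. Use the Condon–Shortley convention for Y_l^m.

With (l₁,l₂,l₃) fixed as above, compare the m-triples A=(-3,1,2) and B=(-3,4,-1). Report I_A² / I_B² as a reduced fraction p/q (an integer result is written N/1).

5/7

Shared (l₁,l₂,l₃)=(3,4,3): N and (l;000)² cancel in I_A²/I_B².
A: Δ = 4!·2!·4!/11! = 1/34650; Racah Σ t=4..4: t=4:+1/288 = 1/288; ⇒ 3j(3 4 3; -3 1 2)² = 5/231, sgn -1
B: Δ = 4!·2!·4!/11! = 1/34650; Racah Σ t=4..4: t=4:+1/1152 = 1/1152; ⇒ 3j(3 4 3; -3 4 -1)² = 1/33, sgn +1
I_A²/I_B² = (5/231)/(1/33) = 5/7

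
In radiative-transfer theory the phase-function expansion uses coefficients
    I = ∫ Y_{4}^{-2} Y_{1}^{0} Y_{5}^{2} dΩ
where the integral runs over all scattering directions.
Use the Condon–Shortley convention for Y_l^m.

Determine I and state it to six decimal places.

m-sum 0 ✓  L=10 even ✓  3≤5≤5 ✓
Π(2lᵢ+1) = 9×3×11 = 297
triangle coeff Δ(4,1,5) = 1/495
Σ_t [0,0]: t=0:+1/576 = 1/576
(3j)²=5/99 [(4 1 5; 0 0 0)], sign=-1
Σ_t [0,0]: t=0:+1/1440 = 1/1440
(3j)²=7/165 [(4 1 5; -2 0 2)], sign=-1
⇒ 4πI² = 7/11
I = (+1)√(7/11/(4π)) = 0.22503380

0.225034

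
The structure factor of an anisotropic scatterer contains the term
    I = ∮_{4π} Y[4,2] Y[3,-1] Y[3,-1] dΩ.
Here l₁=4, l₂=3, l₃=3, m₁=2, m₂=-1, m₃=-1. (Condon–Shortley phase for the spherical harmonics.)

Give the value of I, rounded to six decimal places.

0.162193

Rules hold: Σm=0, L=10 even, 1≤3≤7.
N = 9·7·7 = 441
Δ = 4!·4!·2!/11! = 1/34650
Racah Σ t=1..3: t=1:−1/72 t=2:+1/16 t=3:−1/72 = 5/144
⇒ 3j(4 3 3; 0 0 0)² = 2/77, sgn -1
Racah Σ t=0..2: t=0:+1/192 t=1:−1/36 t=2:+1/192 = -5/288
⇒ 3j(4 3 3; 2 -1 -1)² = 20/693, sgn -1
4πI² = N·(3j₀)²·(3jₘ)² = 40/121
I = +1·√(0.330579/4π) = 0.16219310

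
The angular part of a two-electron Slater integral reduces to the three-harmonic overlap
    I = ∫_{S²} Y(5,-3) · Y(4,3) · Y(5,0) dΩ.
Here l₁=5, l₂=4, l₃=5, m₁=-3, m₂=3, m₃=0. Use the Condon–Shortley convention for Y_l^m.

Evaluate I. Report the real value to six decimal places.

0.130198

Checks pass: Σm=0; 14 even; l₃=5∈[1,9].
(2·5+1)(2·4+1)(2·5+1) = 1089
Δ: 4! 6! 4! / 15! → 1/3153150
sum: t=0:+1/69120 t=1:−1/1728 t=2:+1/576 t=3:−1/1728 t=4:+1/69120 = 7/11520
3j²(5 4 5; 0 0 0) = Δ·Π!·Σ² = 2/143  (sign -1)
sum: t=3:−1/17280 t=4:+1/6912 = 1/11520
3j²(5 4 5; -3 3 0) = Δ·Π!·Σ² = 2/143  (sign -1)
combine: 4πI² = 1089·2/143·2/143 = 36/169
take √, sign +1: I = 0.13019760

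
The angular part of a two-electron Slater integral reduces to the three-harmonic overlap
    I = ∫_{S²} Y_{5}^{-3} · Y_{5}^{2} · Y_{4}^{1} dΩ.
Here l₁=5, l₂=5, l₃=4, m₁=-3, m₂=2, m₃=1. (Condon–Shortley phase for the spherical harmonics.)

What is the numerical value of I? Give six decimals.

-0.118854

Rules hold: Σm=0, L=14 even, 0≤4≤10.
N = 11·11·9 = 1089
Δ = 6!·4!·4!/15! = 1/3153150
Racah Σ t=1..5: t=1:−1/69120 t=2:+1/1728 t=3:−1/576 t=4:+1/1728 t=5:−1/69120 = -7/11520
⇒ 3j(5 5 4; 0 0 0)² = 2/143, sgn -1
Racah Σ t=4..6: t=4:+1/6912 t=5:−1/2880 t=6:+1/17280 = -1/6912
⇒ 3j(5 5 4; -3 2 1)² = 5/429, sgn +1
4πI² = N·(3j₀)²·(3jₘ)² = 30/169
I = -1·√(0.177515/4π) = -0.11885360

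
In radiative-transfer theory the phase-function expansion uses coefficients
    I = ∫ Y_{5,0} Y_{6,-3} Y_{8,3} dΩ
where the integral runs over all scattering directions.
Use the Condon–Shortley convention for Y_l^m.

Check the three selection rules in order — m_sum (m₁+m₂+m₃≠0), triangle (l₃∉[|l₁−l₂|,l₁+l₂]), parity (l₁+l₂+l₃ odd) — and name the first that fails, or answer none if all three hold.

azimuthal sum: 0 − 3 + 3 = 0  ✓
1 ≤ 8 ≤ 11 (triangle on l)  ✓
L = 5 + 6 + 8 = 19 (odd)  ✗

parity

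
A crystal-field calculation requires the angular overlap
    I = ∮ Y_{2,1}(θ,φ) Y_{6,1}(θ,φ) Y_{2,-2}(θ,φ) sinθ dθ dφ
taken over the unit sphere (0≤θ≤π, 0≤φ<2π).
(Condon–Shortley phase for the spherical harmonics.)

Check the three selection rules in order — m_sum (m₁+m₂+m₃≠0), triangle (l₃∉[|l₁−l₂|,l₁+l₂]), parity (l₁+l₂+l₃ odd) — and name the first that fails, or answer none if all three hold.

azimuthal sum: 1 + 1 − 2 = 0  ✓
4 ≤ 2 ≤ 8 (triangle on l)  ✗
L = 2 + 6 + 2 = 10 (even)

triangle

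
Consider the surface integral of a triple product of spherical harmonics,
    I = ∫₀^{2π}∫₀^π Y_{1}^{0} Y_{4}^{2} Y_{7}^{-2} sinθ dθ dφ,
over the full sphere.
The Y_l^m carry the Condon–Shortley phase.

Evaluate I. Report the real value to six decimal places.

|1−4|≤7≤1+4 violated ⇒ I = 0

0.000000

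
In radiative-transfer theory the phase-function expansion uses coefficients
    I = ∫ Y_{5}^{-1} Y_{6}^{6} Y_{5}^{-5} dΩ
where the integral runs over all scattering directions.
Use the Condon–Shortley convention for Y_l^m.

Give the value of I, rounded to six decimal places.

0.096539

Rules hold: Σm=0, L=16 even, 1≤5≤11.
N = 11·13·11 = 1573
Δ = 6!·4!·6!/17! = 1/28588560
Racah Σ t=1..5: t=1:−1/345600 t=2:+1/13824 t=3:−1/5184 t=4:+1/13824 t=5:−1/345600 = -7/129600
⇒ 3j(5 6 5; 0 0 0)² = 80/7293, sgn +1
Racah Σ t=6..6: t=6:+1/12441600 = 1/12441600
⇒ 3j(5 6 5; -1 6 -5)² = 3/442, sgn +1
4πI² = N·(3j₀)²·(3jₘ)² = 440/3757
I = +1·√(0.117115/4π) = 0.09653856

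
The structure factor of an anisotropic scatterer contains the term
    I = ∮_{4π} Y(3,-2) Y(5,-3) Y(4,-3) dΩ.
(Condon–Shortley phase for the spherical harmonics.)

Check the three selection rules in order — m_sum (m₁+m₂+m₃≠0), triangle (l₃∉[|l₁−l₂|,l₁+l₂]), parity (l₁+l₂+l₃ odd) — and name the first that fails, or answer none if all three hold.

Σmᵢ = -8  ✗
l₃∈[|l₁−l₂|,l₁+l₂]=[2,8], have l₃=4
Σlᵢ = 12 ⇒ even

m_sum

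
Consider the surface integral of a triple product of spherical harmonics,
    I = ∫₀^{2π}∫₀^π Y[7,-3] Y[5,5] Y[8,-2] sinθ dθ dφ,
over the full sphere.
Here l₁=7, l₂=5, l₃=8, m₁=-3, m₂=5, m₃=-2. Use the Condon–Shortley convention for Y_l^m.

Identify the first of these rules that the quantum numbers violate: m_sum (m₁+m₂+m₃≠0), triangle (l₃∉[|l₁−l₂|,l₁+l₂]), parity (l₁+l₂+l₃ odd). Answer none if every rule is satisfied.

none

azimuthal sum: -3 + 5 − 2 = 0  ✓
2 ≤ 8 ≤ 12 (triangle on l)  ✓
L = 7 + 5 + 8 = 20 (even)  ✓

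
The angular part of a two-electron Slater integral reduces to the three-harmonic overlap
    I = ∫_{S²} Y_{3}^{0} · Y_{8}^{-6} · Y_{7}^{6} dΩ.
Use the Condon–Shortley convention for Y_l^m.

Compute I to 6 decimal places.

-0.175725

Checks pass: Σm=0; 18 even; l₃=7∈[5,11].
(2·3+1)(2·8+1)(2·7+1) = 1785
Δ: 4! 2! 12! / 19! → 1/5290740
sum: t=1:−1/7257600 t=2:+1/2073600 t=3:−1/7257600 = 1/4838400
3j²(3 8 7; 0 0 0) = Δ·Π!·Σ² = 252/20995  (sign -1)
sum: t=1:−1/479001600 t=2:+1/1916006400 = -1/638668800
3j²(3 8 7; 0 -6 6) = Δ·Π!·Σ² = 117/6460  (sign +1)
combine: 4πI² = 1785·252/20995·117/6460 = 11907/30685
take √, sign -1: I = -0.17572485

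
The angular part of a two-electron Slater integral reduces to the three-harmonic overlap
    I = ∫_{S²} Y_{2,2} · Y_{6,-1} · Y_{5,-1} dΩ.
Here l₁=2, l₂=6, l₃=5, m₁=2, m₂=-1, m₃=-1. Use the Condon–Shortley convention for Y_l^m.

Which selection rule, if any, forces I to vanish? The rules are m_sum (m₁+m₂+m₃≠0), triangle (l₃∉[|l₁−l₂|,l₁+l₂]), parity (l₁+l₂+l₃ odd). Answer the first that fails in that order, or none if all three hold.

azimuthal sum: 2 − 1 − 1 = 0  ✓
4 ≤ 5 ≤ 8 (triangle on l)  ✓
L = 2 + 6 + 5 = 13 (odd)  ✗

parity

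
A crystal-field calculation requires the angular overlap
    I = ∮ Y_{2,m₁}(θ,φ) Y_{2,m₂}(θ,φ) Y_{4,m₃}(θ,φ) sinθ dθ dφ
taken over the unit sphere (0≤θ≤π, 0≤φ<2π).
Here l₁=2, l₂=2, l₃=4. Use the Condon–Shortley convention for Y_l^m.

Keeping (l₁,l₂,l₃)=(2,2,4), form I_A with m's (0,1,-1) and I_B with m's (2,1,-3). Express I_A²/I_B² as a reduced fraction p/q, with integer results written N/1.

6/7

l's match ⇒ only the (l;m) 3-j factors differ between A and B.
A: triangle coeff Δ(2,2,4) = 1/630; Σ_t [0,0]: t=0:+1/24 = 1/24; (3j)²=1/21 [(2 2 4; 0 1 -1)], sign=-1
B: triangle coeff Δ(2,2,4) = 1/630; Σ_t [0,0]: t=0:+1/144 = 1/144; (3j)²=1/18 [(2 2 4; 2 1 -3)], sign=-1
I_A²/I_B² = (1/21)/(1/18) = 6/7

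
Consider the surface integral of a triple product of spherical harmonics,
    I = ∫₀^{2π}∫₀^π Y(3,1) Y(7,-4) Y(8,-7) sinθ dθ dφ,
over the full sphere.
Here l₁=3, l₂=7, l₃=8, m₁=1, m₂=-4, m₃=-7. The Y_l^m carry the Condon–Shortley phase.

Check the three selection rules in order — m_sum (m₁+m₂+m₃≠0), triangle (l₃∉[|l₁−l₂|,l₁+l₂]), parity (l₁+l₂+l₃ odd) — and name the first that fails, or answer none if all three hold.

m₁+m₂+m₃ = 1 − 4 − 7 = -10  ✗
triangle: |3−7|=4 ≤ l₃=8 ≤ 3+7=10
parity: l₁+l₂+l₃ = 18 is even

m_sum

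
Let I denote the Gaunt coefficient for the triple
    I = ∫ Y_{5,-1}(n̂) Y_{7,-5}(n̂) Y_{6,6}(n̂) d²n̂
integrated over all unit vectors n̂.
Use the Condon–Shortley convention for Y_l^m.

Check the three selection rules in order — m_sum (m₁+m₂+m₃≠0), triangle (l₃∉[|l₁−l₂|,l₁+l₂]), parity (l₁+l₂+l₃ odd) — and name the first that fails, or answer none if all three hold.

none

Σmᵢ = 0  ✓
l₃∈[|l₁−l₂|,l₁+l₂]=[2,12], have l₃=6  ✓
Σlᵢ = 18 ⇒ even  ✓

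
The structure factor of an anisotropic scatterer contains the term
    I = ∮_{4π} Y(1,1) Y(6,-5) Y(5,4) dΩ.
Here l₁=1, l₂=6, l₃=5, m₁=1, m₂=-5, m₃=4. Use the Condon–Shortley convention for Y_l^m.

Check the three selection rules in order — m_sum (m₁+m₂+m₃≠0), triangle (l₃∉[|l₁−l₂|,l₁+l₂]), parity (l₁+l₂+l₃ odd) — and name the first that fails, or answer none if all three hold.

none

azimuthal sum: 1 − 5 + 4 = 0  ✓
5 ≤ 5 ≤ 7 (triangle on l)  ✓
L = 1 + 6 + 5 = 12 (even)  ✓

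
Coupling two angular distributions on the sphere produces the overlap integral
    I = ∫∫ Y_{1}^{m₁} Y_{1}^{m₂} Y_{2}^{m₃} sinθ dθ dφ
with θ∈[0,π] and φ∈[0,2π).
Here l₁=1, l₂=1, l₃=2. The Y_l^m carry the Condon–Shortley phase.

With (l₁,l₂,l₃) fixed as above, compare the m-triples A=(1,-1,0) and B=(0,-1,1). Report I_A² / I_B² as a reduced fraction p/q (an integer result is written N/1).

Same 1,1,2: normalisation and zero-m 3j drop out of the ratio.
A: Δ: 0! 2! 2! / 5! → 1/30; sum: t=0:+1/4 = 1/4; 3j²(1 1 2; 1 -1 0) = Δ·Π!·Σ² = 1/30  (sign +1)
B: Δ: 0! 2! 2! / 5! → 1/30; sum: t=0:+1/2 = 1/2; 3j²(1 1 2; 0 -1 1) = Δ·Π!·Σ² = 1/10  (sign -1)
I_A²/I_B² = (1/30)/(1/10) = 1/3

1/3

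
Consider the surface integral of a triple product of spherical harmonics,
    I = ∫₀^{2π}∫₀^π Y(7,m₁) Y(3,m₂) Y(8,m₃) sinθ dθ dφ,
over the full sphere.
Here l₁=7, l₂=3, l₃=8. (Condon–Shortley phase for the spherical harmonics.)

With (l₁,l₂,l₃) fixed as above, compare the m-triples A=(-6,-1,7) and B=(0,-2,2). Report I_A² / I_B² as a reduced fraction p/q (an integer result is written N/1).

Shared (l₁,l₂,l₃)=(7,3,8): N and (l;000)² cancel in I_A²/I_B².
A: Δ = 2!·12!·4!/19! = 1/5290740; Racah Σ t=1..2: t=1:−1/2874009600 t=2:+1/1916006400 = 1/5748019200; ⇒ 3j(7 3 8; -6 -1 7)² = 13/5814, sgn -1
B: Δ = 2!·12!·4!/19! = 1/5290740; Racah Σ t=0..1: t=0:+1/7257600 t=1:−1/12441600 = 1/17418240; ⇒ 3j(7 3 8; 0 -2 2)² = 125/25194, sgn +1
I_A²/I_B² = (13/5814)/(125/25194) = 169/375

169/375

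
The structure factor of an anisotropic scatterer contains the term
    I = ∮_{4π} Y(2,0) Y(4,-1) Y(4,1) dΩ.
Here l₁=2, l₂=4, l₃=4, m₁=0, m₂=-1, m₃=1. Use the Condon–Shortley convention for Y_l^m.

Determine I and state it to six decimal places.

-0.139264

Rules hold: Σm=0, L=10 even, 2≤4≤6.
N = 5·9·9 = 405
Δ = 2!·2!·6!/11! = 1/13860
Racah Σ t=0..2: t=0:+1/192 t=1:−1/36 t=2:+1/192 = -5/288
⇒ 3j(2 4 4; 0 0 0)² = 20/693, sgn -1
Racah Σ t=0..2: t=0:+1/144 t=1:−1/48 t=2:+1/480 = -17/1440
⇒ 3j(2 4 4; 0 -1 1)² = 289/13860, sgn +1
4πI² = N·(3j₀)²·(3jₘ)² = 1445/5929
I = -1·√(0.243717/4π) = -0.13926381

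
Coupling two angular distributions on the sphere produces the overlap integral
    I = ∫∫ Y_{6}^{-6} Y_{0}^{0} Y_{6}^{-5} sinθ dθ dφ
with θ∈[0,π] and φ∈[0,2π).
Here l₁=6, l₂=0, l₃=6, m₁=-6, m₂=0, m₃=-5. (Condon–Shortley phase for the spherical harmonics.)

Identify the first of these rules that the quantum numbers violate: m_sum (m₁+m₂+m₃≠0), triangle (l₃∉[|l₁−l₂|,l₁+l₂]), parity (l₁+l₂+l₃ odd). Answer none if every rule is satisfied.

m_sum

azimuthal sum: -6 + 0 − 5 = -11  ✗
6 ≤ 6 ≤ 6 (triangle on l)
L = 6 + 0 + 6 = 12 (even)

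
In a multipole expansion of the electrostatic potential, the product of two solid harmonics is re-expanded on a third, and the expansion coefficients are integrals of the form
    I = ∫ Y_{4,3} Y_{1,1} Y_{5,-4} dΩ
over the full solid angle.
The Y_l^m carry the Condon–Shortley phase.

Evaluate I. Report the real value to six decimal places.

Checks pass: Σm=0; 10 even; l₃=5∈[3,5].
(2·4+1)(2·1+1)(2·5+1) = 297
Δ: 0! 8! 2! / 11! → 1/495
sum: t=0:+1/576 = 1/576
3j²(4 1 5; 0 0 0) = Δ·Π!·Σ² = 5/99  (sign -1)
sum: t=0:+1/10080 = 1/10080
3j²(4 1 5; 3 1 -4) = Δ·Π!·Σ² = 4/55  (sign -1)
combine: 4πI² = 297·5/99·4/55 = 12/11
take √, sign +1: I = 0.29463840

0.294638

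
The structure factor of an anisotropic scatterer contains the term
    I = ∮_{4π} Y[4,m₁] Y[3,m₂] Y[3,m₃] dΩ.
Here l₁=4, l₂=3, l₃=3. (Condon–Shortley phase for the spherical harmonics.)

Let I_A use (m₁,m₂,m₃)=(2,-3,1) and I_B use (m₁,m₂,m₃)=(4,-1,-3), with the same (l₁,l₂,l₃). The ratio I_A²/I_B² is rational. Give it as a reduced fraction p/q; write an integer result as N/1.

Same 4,3,3: normalisation and zero-m 3j drop out of the ratio.
A: Δ: 4! 4! 2! / 11! → 1/34650; sum: t=0:+1/192 = 1/192; 3j²(4 3 3; 2 -3 1) = Δ·Π!·Σ² = 3/77  (sign +1)
B: Δ: 4! 4! 2! / 11! → 1/34650; sum: t=0:+1/1152 = 1/1152; 3j²(4 3 3; 4 -1 -3) = Δ·Π!·Σ² = 1/33  (sign +1)
I_A²/I_B² = (3/77)/(1/33) = 9/7

9/7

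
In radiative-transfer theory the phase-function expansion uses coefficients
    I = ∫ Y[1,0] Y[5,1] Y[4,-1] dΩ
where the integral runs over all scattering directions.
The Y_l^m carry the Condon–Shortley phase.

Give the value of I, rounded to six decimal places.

-0.240571

Checks pass: Σm=0; 10 even; l₃=4∈[4,6].
(2·1+1)(2·5+1)(2·4+1) = 297
Δ: 2! 0! 8! / 11! → 1/495
sum: t=1:−1/576 = -1/576
3j²(1 5 4; 0 0 0) = Δ·Π!·Σ² = 5/99  (sign -1)
sum: t=1:−1/720 = -1/720
3j²(1 5 4; 0 1 -1) = Δ·Π!·Σ² = 8/165  (sign +1)
combine: 4πI² = 297·5/99·8/165 = 8/11
take √, sign -1: I = -0.24057125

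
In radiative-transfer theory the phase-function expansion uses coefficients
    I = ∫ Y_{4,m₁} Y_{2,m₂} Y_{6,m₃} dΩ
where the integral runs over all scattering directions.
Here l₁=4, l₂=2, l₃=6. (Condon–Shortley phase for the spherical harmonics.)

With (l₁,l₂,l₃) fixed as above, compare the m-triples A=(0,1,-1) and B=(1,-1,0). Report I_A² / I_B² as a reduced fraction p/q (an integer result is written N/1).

35/24

l's match ⇒ only the (l;m) 3-j factors differ between A and B.
A: triangle coeff Δ(4,2,6) = 1/6435; Σ_t [0,0]: t=0:+1/3456 = 1/3456; (3j)²=35/1287 [(4 2 6; 0 1 -1)], sign=-1
B: triangle coeff Δ(4,2,6) = 1/6435; Σ_t [0,0]: t=0:+1/4320 = 1/4320; (3j)²=8/429 [(4 2 6; 1 -1 0)], sign=+1
I_A²/I_B² = (35/1287)/(8/429) = 35/24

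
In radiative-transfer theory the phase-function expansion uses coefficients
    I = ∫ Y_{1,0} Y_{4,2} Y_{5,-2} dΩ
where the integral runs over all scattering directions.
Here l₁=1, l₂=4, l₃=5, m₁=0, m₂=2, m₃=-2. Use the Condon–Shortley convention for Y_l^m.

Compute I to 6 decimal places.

0.225034

m-sum 0 ✓  L=10 even ✓  3≤5≤5 ✓
Π(2lᵢ+1) = 3×9×11 = 297
triangle coeff Δ(1,4,5) = 1/495
Σ_t [0,0]: t=0:+1/576 = 1/576
(3j)²=5/99 [(1 4 5; 0 0 0)], sign=-1
Σ_t [0,0]: t=0:+1/1440 = 1/1440
(3j)²=7/165 [(1 4 5; 0 2 -2)], sign=-1
⇒ 4πI² = 7/11
I = (+1)√(7/11/(4π)) = 0.22503380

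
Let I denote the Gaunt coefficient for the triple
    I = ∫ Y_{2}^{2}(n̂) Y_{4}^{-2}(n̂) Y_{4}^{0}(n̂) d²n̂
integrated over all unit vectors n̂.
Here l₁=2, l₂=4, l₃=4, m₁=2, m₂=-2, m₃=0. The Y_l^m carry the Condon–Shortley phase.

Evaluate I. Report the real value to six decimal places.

-0.190365

m-sum 0 ✓  L=10 even ✓  2≤4≤6 ✓
Π(2lᵢ+1) = 5×9×9 = 405
triangle coeff Δ(2,4,4) = 1/13860
Σ_t [0,2]: t=0:+1/192 t=1:−1/36 t=2:+1/192 = -5/288
(3j)²=20/693 [(2 4 4; 0 0 0)], sign=-1
Σ_t [0,0]: t=0:+1/192 = 1/192
(3j)²=3/77 [(2 4 4; 2 -2 0)], sign=+1
⇒ 4πI² = 2700/5929
I = (-1)√(2700/5929/(4π)) = -0.19036462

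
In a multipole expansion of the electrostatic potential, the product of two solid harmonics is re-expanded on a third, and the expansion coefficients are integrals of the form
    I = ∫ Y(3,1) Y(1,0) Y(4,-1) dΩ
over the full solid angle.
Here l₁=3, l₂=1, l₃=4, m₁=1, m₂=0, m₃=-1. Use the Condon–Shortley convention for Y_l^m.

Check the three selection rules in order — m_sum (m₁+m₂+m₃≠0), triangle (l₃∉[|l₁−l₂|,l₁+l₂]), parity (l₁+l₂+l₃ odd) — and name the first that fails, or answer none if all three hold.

none

m₁+m₂+m₃ = 1 + 0 − 1 = 0  ✓
triangle: |3−1|=2 ≤ l₃=4 ≤ 3+1=4  ✓
parity: l₁+l₂+l₃ = 8 is even  ✓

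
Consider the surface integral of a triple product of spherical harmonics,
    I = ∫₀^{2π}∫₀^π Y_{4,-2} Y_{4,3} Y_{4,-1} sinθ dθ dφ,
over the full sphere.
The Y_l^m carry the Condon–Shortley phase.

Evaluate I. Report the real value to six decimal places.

-0.063661

Checks pass: Σm=0; 12 even; l₃=4∈[0,8].
(2·4+1)(2·4+1)(2·4+1) = 729
Δ: 4! 4! 4! / 13! → 1/450450
sum: t=0:+1/13824 t=1:−1/216 t=2:+1/64 t=3:−1/216 t=4:+1/13824 = 5/768
3j²(4 4 4; 0 0 0) = Δ·Π!·Σ² = 18/1001  (sign +1)
sum: t=3:−1/864 t=4:+1/576 = 1/1728
3j²(4 4 4; -2 3 -1) = Δ·Π!·Σ² = 5/1287  (sign -1)
combine: 4πI² = 729·18/1001·5/1287 = 7290/143143
take √, sign -1: I = -0.06366105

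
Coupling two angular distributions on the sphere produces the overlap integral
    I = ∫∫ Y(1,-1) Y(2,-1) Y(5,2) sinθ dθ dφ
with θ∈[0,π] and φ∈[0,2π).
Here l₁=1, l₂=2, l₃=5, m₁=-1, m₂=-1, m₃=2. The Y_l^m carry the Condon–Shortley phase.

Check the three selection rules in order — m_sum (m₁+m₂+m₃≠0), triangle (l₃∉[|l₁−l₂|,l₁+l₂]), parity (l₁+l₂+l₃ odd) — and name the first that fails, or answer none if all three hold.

m₁+m₂+m₃ = -1 − 1 + 2 = 0  ✓
triangle: |1−2|=1 ≤ l₃=5 ≤ 1+2=3  ✗
parity: l₁+l₂+l₃ = 8 is even

triangle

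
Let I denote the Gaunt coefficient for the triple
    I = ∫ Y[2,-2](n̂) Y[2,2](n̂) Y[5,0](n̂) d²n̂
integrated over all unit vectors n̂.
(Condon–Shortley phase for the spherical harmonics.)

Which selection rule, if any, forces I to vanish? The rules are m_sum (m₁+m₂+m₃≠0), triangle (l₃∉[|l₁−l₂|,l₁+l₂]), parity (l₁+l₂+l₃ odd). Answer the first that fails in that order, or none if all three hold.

Σmᵢ = 0  ✓
l₃∈[|l₁−l₂|,l₁+l₂]=[0,4], have l₃=5  ✗
Σlᵢ = 9 ⇒ odd

triangle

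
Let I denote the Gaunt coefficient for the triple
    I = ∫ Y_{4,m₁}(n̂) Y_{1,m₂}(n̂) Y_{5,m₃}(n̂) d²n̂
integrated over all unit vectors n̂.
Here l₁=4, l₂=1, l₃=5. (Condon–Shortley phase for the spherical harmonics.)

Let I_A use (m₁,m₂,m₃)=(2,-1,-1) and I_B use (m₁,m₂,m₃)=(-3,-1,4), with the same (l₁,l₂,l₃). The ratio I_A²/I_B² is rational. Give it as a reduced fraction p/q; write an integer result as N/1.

Same 4,1,5: normalisation and zero-m 3j drop out of the ratio.
A: Δ: 0! 8! 2! / 11! → 1/495; sum: t=0:+1/2880 = 1/2880; 3j²(4 1 5; 2 -1 -1) = Δ·Π!·Σ² = 2/165  (sign +1)
B: Δ: 0! 8! 2! / 11! → 1/495; sum: t=0:+1/10080 = 1/10080; 3j²(4 1 5; -3 -1 4) = Δ·Π!·Σ² = 4/55  (sign -1)
I_A²/I_B² = (2/165)/(4/55) = 1/6

1/6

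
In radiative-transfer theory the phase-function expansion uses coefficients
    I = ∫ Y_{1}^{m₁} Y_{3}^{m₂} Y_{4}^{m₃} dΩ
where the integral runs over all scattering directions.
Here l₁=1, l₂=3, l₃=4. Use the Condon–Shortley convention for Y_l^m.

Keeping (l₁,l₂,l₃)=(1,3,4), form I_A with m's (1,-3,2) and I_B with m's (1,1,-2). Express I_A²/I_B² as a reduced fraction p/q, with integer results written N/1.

1/15

Shared (l₁,l₂,l₃)=(1,3,4): N and (l;000)² cancel in I_A²/I_B².
A: Δ = 0!·2!·6!/9! = 1/252; Racah Σ t=0..0: t=0:+1/1440 = 1/1440; ⇒ 3j(1 3 4; 1 -3 2)² = 1/252, sgn +1
B: Δ = 0!·2!·6!/9! = 1/252; Racah Σ t=0..0: t=0:+1/96 = 1/96; ⇒ 3j(1 3 4; 1 1 -2)² = 5/84, sgn +1
I_A²/I_B² = (1/252)/(5/84) = 1/15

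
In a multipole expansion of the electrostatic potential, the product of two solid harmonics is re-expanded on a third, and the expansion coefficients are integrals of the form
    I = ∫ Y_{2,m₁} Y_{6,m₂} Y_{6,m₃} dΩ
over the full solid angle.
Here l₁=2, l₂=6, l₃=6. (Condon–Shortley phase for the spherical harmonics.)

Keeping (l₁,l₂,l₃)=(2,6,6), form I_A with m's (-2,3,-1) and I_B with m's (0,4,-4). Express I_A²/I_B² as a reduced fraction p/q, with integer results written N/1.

60/1

Shared (l₁,l₂,l₃)=(2,6,6): N and (l;000)² cancel in I_A²/I_B².
A: Δ = 2!·2!·10!/15! = 1/90090; Racah Σ t=2..2: t=2:+1/120960 = 1/120960; ⇒ 3j(2 6 6; -2 3 -1)² = 24/1001, sgn -1
B: Δ = 2!·2!·10!/15! = 1/90090; Racah Σ t=0..2: t=0:+1/14515200 t=1:−1/362880 t=2:+1/322560 = 1/2419200; ⇒ 3j(2 6 6; 0 4 -4)² = 2/5005, sgn +1
I_A²/I_B² = (24/1001)/(2/5005) = 60/1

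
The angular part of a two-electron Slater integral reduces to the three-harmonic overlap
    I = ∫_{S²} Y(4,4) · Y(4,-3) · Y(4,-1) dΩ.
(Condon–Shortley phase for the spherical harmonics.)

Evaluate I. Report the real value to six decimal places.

Rules hold: Σm=0, L=12 even, 0≤4≤8.
N = 9·9·9 = 729
Δ = 4!·4!·4!/13! = 1/450450
Racah Σ t=0..4: t=0:+1/13824 t=1:−1/216 t=2:+1/64 t=3:−1/216 t=4:+1/13824 = 5/768
⇒ 3j(4 4 4; 0 0 0)² = 18/1001, sgn +1
Racah Σ t=0..0: t=0:+1/3456 = 1/3456
⇒ 3j(4 4 4; 4 -3 -1)² = 35/1287, sgn -1
4πI² = N·(3j₀)²·(3jₘ)² = 7290/20449
I = -1·√(0.356497/4π) = -0.16843130

-0.168431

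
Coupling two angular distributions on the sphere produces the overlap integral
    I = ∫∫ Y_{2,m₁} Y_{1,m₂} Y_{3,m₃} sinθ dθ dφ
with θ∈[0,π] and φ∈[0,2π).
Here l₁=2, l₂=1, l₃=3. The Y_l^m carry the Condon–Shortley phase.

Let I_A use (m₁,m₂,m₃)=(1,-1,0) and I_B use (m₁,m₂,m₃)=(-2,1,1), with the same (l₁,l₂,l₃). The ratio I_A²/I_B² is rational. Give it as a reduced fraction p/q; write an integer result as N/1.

Same 2,1,3: normalisation and zero-m 3j drop out of the ratio.
A: Δ: 0! 4! 2! / 7! → 1/105; sum: t=0:+1/12 = 1/12; 3j²(2 1 3; 1 -1 0) = Δ·Π!·Σ² = 1/35  (sign -1)
B: Δ: 0! 4! 2! / 7! → 1/105; sum: t=0:+1/48 = 1/48; 3j²(2 1 3; -2 1 1) = Δ·Π!·Σ² = 1/105  (sign +1)
I_A²/I_B² = (1/35)/(1/105) = 3/1

3/1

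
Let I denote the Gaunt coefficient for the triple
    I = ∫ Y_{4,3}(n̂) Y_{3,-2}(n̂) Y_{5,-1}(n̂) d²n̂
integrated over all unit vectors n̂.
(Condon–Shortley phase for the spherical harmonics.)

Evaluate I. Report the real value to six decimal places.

m-sum 0 ✓  L=12 even ✓  1≤5≤7 ✓
Π(2lᵢ+1) = 9×7×11 = 693
triangle coeff Δ(4,3,5) = 1/180180
Σ_t [0,2]: t=0:+1/576 t=1:−1/144 t=2:+1/576 = -1/288
(3j)²=20/1001 [(4 3 5; 0 0 0)], sign=+1
Σ_t [0,1]: t=0:+1/1440 t=1:−1/17280 = 11/17280
(3j)²=11/468 [(4 3 5; 3 -2 -1)], sign=+1
⇒ 4πI² = 55/169
I = (+1)√(55/169/(4π)) = 0.16092854

0.160929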